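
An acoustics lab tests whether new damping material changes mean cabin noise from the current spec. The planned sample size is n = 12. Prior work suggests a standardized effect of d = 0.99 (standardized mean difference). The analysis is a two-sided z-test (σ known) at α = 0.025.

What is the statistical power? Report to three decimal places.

Power ≈ 0.883

Noncentrality parameter: δ = d·√n = 0.99 × √12 = 3.4295
Two-sided α = 0.025 → critical value z_{0.0125} = 2.241.
Power = Φ(δ − 2.241) + Φ(−δ − 2.241) = Φ(1.188) + Φ(-5.671) = 0.8826 + 0.0000 = 0.8826.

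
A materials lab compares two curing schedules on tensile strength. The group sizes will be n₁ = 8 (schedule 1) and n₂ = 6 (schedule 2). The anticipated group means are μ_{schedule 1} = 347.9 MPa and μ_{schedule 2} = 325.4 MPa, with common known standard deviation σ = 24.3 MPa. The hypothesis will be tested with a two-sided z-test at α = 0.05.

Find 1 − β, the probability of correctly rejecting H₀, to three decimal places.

Standardized effect: d = |μ_{schedule 1} − μ_{schedule 2}| / σ = |347.9 − 325.4| / 24.3 = 0.9259
Noncentrality parameter: δ = d / √(1/n₁ + 1/n₂) = 0.9259 / √(1/8 + 1/6) = 1.7145
Critical value for a two-sided test at α = 0.05: z_{α/2} = 1.960.
Power = Φ(δ − 1.960) + Φ(−δ − 1.960) = Φ(-0.245) + Φ(-3.674) = 0.4030 + 0.0001 = 0.4032.

Power ≈ 0.403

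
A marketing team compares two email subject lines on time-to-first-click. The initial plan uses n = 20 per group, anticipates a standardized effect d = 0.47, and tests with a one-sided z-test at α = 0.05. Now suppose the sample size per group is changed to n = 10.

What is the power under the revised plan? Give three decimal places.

With n = 10 per group: δ = d·√(n/2) = 0.47 × √(10/2) = 1.0510. Critical value z_{0.05} = 1.645.
Revised power = P(Z > 1.645 − δ) = Φ(-0.594) = 0.2763.

Power ≈ 0.276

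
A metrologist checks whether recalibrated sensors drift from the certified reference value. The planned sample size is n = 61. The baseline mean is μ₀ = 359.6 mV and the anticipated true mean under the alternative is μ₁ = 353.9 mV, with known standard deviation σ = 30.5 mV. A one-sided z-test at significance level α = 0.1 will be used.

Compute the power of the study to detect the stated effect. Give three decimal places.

Standardized effect: d = |μ₁ − μ₀| / σ = |353.9 − 359.6| / 30.5 = 0.1869
Noncentrality parameter: δ = d·√n = 0.1869 × √61 = 1.4596
One-sided α = 0.1 → critical value z_{0.1} = 1.282.
Power = P(Z > 1.282 − δ) = Φ(0.178) = 0.5707.

Power ≈ 0.571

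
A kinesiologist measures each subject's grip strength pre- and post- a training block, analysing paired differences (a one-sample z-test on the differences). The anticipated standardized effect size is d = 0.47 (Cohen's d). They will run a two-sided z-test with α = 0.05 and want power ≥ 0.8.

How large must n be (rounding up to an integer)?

Set Φ(δ − 1.960) = 0.8; then δ − 1.960 = Φ⁻¹(0.8) = 0.842, giving δ = 2.802.
(Ignoring the negligible lower-tail rejection probability gives the usual closed-form inversion.)
δ = d·√n ⇒ n = (δ/d)² = (2.802 / 0.47)² = 35.53.
Round up to the next whole unit.

n = 36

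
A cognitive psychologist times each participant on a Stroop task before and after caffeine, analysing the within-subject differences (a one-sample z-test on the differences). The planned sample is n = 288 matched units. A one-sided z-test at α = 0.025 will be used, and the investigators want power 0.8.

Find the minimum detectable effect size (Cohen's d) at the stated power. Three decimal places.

d ≈ 0.165

Required noncentrality: δ = z_{0.025} + z_{0.20} = 1.960 + 0.842 = 2.802.
δ = d·√n ⇒ d = δ/√n = 2.802/√288 = 0.1651.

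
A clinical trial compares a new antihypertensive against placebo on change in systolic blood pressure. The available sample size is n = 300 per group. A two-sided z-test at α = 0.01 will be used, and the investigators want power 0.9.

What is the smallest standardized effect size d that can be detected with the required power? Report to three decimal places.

Need Φ(δ − 2.576) = 0.9, so δ = 2.576 + 1.282 = 3.857.
(The second rejection-region term Φ(−δ − z_{α/2}) is negligible and dropped.)
δ = d·√(n/2) ⇒ d = δ/√(n/2) = 3.857/√(300/2) = 0.3150.

d ≈ 0.315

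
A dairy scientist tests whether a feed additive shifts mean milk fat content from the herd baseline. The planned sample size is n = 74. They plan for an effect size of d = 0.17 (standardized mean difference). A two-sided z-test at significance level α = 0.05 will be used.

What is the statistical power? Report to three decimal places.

Power ≈ 0.310

Noncentrality parameter: δ = d·√n = 0.17 × √74 = 1.4624
Critical value for a two-sided test at α = 0.05: z_{α/2} = 1.960.
Power = Φ(δ − 1.960) + Φ(−δ − 1.960) = Φ(-0.498) + Φ(-3.422) = 0.3094 + 0.0003 = 0.3097.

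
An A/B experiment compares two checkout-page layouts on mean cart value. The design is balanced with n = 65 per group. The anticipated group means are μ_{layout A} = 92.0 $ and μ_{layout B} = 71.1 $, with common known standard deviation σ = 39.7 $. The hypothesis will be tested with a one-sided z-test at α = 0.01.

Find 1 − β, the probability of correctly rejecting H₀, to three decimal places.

Standardized effect: d = |μ_{layout A} − μ_{layout B}| / σ = |92.0 − 71.1| / 39.7 = 0.5264
Noncentrality parameter: δ = d·√(n/2) = 0.5264 × √(65/2) = 3.0012
Critical value for a one-sided test at α = 0.01: z_α = 2.326.
Power = P(Z > 2.326 − δ) = Φ(0.675) = 0.7501.

Power ≈ 0.750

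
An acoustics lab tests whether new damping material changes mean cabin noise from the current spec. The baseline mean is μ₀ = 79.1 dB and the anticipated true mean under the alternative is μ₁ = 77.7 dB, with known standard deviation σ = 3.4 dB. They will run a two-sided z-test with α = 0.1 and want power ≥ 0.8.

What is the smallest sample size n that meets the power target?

Standardized effect: d = |μ₁ − μ₀| / σ = |77.7 − 79.1| / 3.4 = 0.4118
For power 0.8 need Φ(δ − z_{0.05}) = 0.8, so δ = z_{0.05} + z_{0.20} = 1.645 + 0.842 = 2.486.
(For δ > 0 the lower-tail rejection region contributes negligibly to power, so the one-term inversion is standard.)
δ = d·√n ⇒ n = (δ/d)² = (2.486 / 0.4118)² = 36.46.
Rounding up, n = 37.

n = 37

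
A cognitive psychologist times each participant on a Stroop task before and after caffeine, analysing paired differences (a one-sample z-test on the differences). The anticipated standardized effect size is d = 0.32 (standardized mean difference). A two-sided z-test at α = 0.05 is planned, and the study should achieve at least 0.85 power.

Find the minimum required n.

For power 0.85 need Φ(δ − z_{0.025}) = 0.85, so δ = z_{0.025} + z_{0.15} = 1.960 + 1.036 = 2.996.
(For δ > 0 the lower-tail rejection region contributes negligibly to power, so the one-term inversion is standard.)
δ = d·√n ⇒ n = (δ/d)² = (2.996 / 0.32)² = 87.68.
Rounding up, n = 88.

n = 88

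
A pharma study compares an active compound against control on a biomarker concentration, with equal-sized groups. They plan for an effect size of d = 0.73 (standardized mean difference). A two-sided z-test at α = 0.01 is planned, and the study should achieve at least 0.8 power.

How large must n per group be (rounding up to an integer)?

n = 44 per group

Set Φ(δ − 2.576) = 0.8; then δ − 2.576 = Φ⁻¹(0.8) = 0.842, giving δ = 3.417.
(The Φ(−δ − z_{α/2}) term is vanishingly small for δ > 0 and is dropped in the standard sample-size formula.)
δ = d·√(n/2) ⇒ n = 2(δ/d)² = 2 × (3.417 / 0.73)² = 43.83.
Round up to the next whole unit.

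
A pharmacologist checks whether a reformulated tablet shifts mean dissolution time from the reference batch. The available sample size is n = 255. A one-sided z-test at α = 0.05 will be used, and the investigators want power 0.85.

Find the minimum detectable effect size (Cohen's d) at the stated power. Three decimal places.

d ≈ 0.168

Need Φ(δ − 1.645) = 0.85, so δ = 1.645 + 1.036 = 2.681.
δ = d·√n ⇒ d = δ/√n = 2.681/√255 = 0.1679.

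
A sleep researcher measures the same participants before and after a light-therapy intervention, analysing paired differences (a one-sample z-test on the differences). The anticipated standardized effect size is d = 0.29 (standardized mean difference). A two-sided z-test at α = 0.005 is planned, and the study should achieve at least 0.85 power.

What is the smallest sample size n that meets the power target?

Set Φ(δ − 2.807) = 0.85; then δ − 2.807 = Φ⁻¹(0.85) = 1.036, giving δ = 3.843.
(The Φ(−δ − z_{α/2}) term is vanishingly small for δ > 0 and is dropped in the standard sample-size formula.)
δ = d·√n ⇒ n = (δ/d)² = (3.843 / 0.29)² = 175.65.
Round up to the next whole unit.

n = 176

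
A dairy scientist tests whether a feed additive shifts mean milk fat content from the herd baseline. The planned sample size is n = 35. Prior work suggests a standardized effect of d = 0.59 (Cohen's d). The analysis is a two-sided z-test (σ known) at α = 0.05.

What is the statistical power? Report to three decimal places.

Power ≈ 0.937

Noncentrality parameter: δ = d·√n = 0.59 × √35 = 3.4905
Critical value for a two-sided test at α = 0.05: z_{α/2} = 1.960.
Power = Φ(δ − 1.960) + Φ(−δ − 1.960) = Φ(1.531) + Φ(-5.450) = 0.9371 + 0.0000 = 0.9371.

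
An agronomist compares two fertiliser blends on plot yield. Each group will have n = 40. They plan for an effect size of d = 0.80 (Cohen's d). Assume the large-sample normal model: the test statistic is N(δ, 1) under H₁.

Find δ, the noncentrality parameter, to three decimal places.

The noncentrality parameter scales effect size by the design's sample-size factor: δ = d·√(n/2) = 0.80 × √(40/2) = 3.5777

δ ≈ 3.578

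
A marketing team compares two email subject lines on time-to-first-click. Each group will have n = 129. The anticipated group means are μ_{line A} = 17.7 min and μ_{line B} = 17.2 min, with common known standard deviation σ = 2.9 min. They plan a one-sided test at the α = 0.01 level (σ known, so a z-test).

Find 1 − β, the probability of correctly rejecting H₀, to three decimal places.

Standardized effect: d = |μ_{line A} − μ_{line B}| / σ = |17.7 − 17.2| / 2.9 = 0.1724
Noncentrality parameter: δ = d·√(n/2) = 0.1724 × √(129/2) = 1.3847
Critical value for a one-sided test at α = 0.01: z_α = 2.326.
Power = P(Z > 2.326 − δ) = Φ(-0.942) = 0.1732.

Power ≈ 0.173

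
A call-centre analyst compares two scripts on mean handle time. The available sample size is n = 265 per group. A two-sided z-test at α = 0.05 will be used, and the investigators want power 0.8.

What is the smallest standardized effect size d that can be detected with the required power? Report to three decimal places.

d ≈ 0.243

Need Φ(δ − 1.960) = 0.8, so δ = 1.960 + 0.842 = 2.802.
(The second rejection-region term Φ(−δ − z_{α/2}) is negligible and dropped.)
δ = d·√(n/2) ⇒ d = δ/√(n/2) = 2.802/√(265/2) = 0.2434.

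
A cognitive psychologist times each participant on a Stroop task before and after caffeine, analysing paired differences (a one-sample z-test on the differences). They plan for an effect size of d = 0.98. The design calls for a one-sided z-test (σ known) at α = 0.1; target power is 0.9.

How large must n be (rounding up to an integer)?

Set Φ(δ − 1.282) = 0.9; then δ − 1.282 = Φ⁻¹(0.9) = 1.282, giving δ = 2.563.
δ = d·√n ⇒ n = (δ/d)² = (2.563 / 0.98)² = 6.84.
Round up to the next whole unit.

n = 7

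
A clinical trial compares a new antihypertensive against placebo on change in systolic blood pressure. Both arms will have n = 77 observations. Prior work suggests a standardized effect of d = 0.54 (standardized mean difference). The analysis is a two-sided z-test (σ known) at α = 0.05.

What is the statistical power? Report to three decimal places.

Power ≈ 0.918

Noncentrality parameter: λ = d·√(n/2) = 0.54 × √(77/2) = 3.3506
Two-sided α = 0.05 → critical value z_{0.025} = 1.960.
Power = Φ(λ − 1.960) + Φ(−λ − 1.960) = Φ(1.391) + Φ(-5.311) = 0.9178 + 0.0000 = 0.9178.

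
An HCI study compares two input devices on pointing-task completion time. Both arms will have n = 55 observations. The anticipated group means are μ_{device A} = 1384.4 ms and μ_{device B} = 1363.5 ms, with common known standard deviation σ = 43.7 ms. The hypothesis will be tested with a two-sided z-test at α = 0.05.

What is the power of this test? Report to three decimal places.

Standardized effect: d = |μ_{device A} − μ_{device B}| / σ = |1384.4 − 1363.5| / 43.7 = 0.4783
Noncentrality parameter: λ = d·√(n/2) = 0.4783 × √(55/2) = 2.5080
Critical value for a two-sided test at α = 0.05: z_{α/2} = 1.960.
Power = Φ(λ − 1.960) + Φ(−λ − 1.960) = Φ(0.548) + Φ(-4.468) = 0.7082 + 0.0000 = 0.7082.

Power ≈ 0.708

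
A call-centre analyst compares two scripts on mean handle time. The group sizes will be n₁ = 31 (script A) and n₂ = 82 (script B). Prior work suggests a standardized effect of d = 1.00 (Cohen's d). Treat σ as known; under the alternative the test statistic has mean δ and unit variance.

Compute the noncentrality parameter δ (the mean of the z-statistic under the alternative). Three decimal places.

δ ≈ 4.743

The noncentrality parameter scales effect size by the design's sample-size factor: δ = d / √(1/n₁ + 1/n₂) = 1.00 / √(1/31 + 1/82) = 4.7430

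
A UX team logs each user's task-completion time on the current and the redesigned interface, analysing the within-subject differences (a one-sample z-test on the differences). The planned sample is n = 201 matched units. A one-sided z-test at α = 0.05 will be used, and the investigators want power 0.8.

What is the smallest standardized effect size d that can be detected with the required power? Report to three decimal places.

Required noncentrality: δ = z_{0.05} + z_{0.20} = 1.645 + 0.842 = 2.486.
δ = d·√n ⇒ d = δ/√n = 2.486/√201 = 0.1754.

d ≈ 0.175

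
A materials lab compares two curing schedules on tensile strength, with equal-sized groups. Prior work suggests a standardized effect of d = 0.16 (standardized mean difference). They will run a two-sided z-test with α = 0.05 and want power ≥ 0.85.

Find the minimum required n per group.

n = 702 per group

Set Φ(δ − 1.960) = 0.85; then δ − 1.960 = Φ⁻¹(0.85) = 1.036, giving δ = 2.996.
(The Φ(−δ − z_{α/2}) term is vanishingly small for δ > 0 and is dropped in the standard sample-size formula.)
δ = d·√(n/2) ⇒ n = 2(δ/d)² = 2 × (2.996 / 0.16)² = 701.44.
Round up to the next whole unit.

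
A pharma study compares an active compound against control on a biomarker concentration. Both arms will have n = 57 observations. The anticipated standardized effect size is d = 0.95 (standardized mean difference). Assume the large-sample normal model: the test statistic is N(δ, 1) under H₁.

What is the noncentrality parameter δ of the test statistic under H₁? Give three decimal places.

The noncentrality parameter scales effect size by the design's sample-size factor: δ = d·√(n/2) = 0.95 × √(57/2) = 5.0716

δ ≈ 5.072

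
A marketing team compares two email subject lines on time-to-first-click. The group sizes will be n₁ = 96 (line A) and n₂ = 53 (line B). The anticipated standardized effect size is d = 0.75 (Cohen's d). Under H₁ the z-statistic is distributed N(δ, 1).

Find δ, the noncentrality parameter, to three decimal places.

δ = d / √(1/n₁ + 1/n₂) = 0.75 / √(1/96 + 1/53) = 4.3827

δ ≈ 4.383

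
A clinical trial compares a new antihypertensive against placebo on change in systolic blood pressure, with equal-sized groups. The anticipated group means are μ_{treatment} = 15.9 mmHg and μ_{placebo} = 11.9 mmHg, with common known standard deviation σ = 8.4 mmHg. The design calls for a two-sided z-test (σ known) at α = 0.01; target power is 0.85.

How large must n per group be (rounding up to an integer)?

Standardized effect: d = |μ_{treatment} − μ_{placebo}| / σ = |15.9 − 11.9| / 8.4 = 0.4762
For power 0.85 need Φ(δ − z_{0.005}) = 0.85, so δ = z_{0.005} + z_{0.15} = 2.576 + 1.036 = 3.612.
(For δ > 0 the lower-tail rejection region contributes negligibly to power, so the one-term inversion is standard.)
δ = d·√(n/2) ⇒ n = 2(δ/d)² = 2 × (3.612 / 0.4762)² = 115.09.
Round up to the next whole unit.

n = 116 per group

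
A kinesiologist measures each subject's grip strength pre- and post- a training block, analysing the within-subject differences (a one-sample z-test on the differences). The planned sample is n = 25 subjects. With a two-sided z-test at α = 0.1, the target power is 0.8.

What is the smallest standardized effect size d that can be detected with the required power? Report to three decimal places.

d ≈ 0.497

Required noncentrality: δ = z_{0.05} + z_{0.20} = 1.645 + 0.842 = 2.486.
(The second rejection-region term Φ(−δ − z_{α/2}) is negligible and dropped.)
δ = d·√n ⇒ d = δ/√n = 2.486/√25 = 0.4973.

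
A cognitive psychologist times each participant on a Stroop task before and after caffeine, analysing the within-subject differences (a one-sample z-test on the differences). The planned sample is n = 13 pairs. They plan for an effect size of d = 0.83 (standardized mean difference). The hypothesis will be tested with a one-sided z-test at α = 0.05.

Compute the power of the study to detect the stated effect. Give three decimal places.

Noncentrality parameter: δ = d·√n = 0.83 × √13 = 2.9926
Critical value for a one-sided test at α = 0.05: z_α = 1.645.
Power = P(Z > 1.645 − δ) = Φ(1.348) = 0.9111.

Power ≈ 0.911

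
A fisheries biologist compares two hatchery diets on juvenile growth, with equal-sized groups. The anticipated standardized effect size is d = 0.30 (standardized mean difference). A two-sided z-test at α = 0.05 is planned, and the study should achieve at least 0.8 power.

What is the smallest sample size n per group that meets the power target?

For power 0.8 need Φ(δ − z_{0.025}) = 0.8, so δ = z_{0.025} + z_{0.20} = 1.960 + 0.842 = 2.802.
(Ignoring the negligible lower-tail rejection probability gives the usual closed-form inversion.)
δ = d·√(n/2) ⇒ n = 2(δ/d)² = 2 × (2.802 / 0.30)² = 174.42.
Round up to the next whole unit.

n = 175 per group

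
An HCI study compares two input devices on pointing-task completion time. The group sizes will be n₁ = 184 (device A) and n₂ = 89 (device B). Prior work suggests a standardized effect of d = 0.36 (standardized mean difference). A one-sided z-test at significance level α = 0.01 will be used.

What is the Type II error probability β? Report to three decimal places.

β ≈ 0.322

Noncentrality parameter: δ = d / √(1/n₁ + 1/n₂) = 0.36 / √(1/184 + 1/89) = 2.7882
One-sided α = 0.01 → critical value z_{0.01} = 2.326.
Power = P(Z > 2.326 − δ) = Φ(0.462) = 0.6779.
Type II error: β = 1 − power = 1 − 0.6779 = 0.3221.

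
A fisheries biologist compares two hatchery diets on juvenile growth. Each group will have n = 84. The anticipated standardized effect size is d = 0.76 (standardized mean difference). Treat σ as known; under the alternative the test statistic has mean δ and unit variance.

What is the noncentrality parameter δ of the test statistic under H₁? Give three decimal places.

δ = d·√(n/2) = 0.76 × √(84/2) = 4.9254

δ ≈ 4.925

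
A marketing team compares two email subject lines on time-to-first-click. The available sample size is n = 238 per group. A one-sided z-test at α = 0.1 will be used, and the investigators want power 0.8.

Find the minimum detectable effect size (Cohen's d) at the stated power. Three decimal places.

Need Φ(δ − 1.282) = 0.8, so δ = 1.282 + 0.842 = 2.123.
δ = d·√(n/2) ⇒ d = δ/√(n/2) = 2.123/√(238/2) = 0.1946.

d ≈ 0.195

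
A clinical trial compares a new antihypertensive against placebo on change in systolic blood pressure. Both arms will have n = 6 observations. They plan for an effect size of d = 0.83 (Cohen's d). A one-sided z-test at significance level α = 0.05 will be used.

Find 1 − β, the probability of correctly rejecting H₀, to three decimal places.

Power ≈ 0.418

Noncentrality parameter: δ = d·√(n/2) = 0.83 × √(6/2) = 1.4376
Critical value for a one-sided test at α = 0.05: z_α = 1.645.
Power = P(Z > 1.645 − δ) = Φ(-0.207) = 0.4179.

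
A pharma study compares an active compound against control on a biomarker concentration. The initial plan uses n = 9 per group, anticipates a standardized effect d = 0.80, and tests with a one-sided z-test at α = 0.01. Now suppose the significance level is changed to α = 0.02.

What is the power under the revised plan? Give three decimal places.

Power ≈ 0.361

δ = d·√(n/2) = 0.80 × √(9/2) = 1.6971 (unchanged). New critical value: z_{0.02} = 2.054.
Revised power = P(Z > 2.054 − δ) = Φ(-0.357) = 0.3607.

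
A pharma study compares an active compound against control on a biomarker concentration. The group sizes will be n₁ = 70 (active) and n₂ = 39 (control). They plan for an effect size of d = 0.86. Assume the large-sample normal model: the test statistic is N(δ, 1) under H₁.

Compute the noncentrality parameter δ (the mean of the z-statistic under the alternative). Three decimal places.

The noncentrality parameter scales effect size by the design's sample-size factor: δ = d / √(1/n₁ + 1/n₂) = 0.86 / √(1/70 + 1/39) = 4.3039

δ ≈ 4.304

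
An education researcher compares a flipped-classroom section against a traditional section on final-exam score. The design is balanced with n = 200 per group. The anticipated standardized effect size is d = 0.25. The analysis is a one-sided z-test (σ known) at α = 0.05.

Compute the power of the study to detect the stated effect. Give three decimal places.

Power ≈ 0.804

Noncentrality parameter: δ = d·√(n/2) = 0.25 × √(200/2) = 2.5000
One-sided α = 0.05 → critical value z_{0.05} = 1.645.
Power = P(Z > 1.645 − δ) = Φ(0.855) = 0.8038.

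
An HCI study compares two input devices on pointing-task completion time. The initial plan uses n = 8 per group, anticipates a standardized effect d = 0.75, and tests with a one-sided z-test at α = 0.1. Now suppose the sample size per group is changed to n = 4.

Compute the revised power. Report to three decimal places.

Power ≈ 0.413

With n = 4 per group: δ = d·√(n/2) = 0.75 × √(4/2) = 1.0607. Critical value z_{0.1} = 1.282.
Revised power = P(Z > 1.282 − δ) = Φ(-0.221) = 0.4126.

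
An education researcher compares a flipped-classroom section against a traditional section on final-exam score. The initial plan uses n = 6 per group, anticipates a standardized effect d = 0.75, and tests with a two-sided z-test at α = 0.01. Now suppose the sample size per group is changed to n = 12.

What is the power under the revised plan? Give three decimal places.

With n = 12 per group: δ = d·√(n/2) = 0.75 × √(12/2) = 1.8371. Critical value z_{0.005} = 2.576.
Revised power = Φ(δ − 2.576) + Φ(−δ − 2.576) = Φ(-0.739) + Φ(-4.413) = 0.2300 + 0.0000 = 0.2300.

Power ≈ 0.230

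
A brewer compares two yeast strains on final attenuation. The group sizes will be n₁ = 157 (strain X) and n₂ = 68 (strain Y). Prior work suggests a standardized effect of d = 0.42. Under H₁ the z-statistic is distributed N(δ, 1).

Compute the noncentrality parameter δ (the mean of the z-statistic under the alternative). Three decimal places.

δ ≈ 2.893

δ = d / √(1/n₁ + 1/n₂) = 0.42 / √(1/157 + 1/68) = 2.8931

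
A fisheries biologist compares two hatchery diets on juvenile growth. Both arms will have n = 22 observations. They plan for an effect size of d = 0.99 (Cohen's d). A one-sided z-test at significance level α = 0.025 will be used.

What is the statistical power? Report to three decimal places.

Power ≈ 0.907

Noncentrality parameter: δ = d·√(n/2) = 0.99 × √(22/2) = 3.2835
One-sided α = 0.025 → critical value z_{0.025} = 1.960.
Power = Φ(δ − 1.960) = Φ(1.323) = 0.9072.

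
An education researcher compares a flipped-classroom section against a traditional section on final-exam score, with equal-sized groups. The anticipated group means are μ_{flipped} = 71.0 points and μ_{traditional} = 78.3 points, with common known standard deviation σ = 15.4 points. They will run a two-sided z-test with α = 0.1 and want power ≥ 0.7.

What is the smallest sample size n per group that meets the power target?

Standardized effect: d = |μ_{flipped} − μ_{traditional}| / σ = |71.0 − 78.3| / 15.4 = 0.4740
For power 0.7 need Φ(δ − z_{0.05}) = 0.7, so δ = z_{0.05} + z_{0.30} = 1.645 + 0.524 = 2.169.
(For δ > 0 the lower-tail rejection region contributes negligibly to power, so the one-term inversion is standard.)
δ = d·√(n/2) ⇒ n = 2(δ/d)² = 2 × (2.169 / 0.4740)² = 41.88.
Rounding up, n = 42 per group.

n = 42 per group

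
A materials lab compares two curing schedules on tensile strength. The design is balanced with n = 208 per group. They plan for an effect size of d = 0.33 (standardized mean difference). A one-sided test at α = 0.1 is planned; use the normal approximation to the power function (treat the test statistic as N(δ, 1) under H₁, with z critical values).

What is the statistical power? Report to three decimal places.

Noncentrality parameter: δ = d·√(n/2) = 0.33 × √(208/2) = 3.3654
One-sided α = 0.1 → critical value z_{0.1} = 1.282.
Power = P(Z > 1.282 − δ) = Φ(2.084) = 0.9814.

Power ≈ 0.981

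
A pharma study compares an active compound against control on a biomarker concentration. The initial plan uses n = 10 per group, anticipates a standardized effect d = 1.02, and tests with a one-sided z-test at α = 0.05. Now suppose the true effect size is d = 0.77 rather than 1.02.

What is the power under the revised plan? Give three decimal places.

Power ≈ 0.531

With d = 0.77: δ = d·√(n/2) = 0.77 × √(10/2) = 1.7218. Critical value z_{0.05} = 1.645.
Revised power = Φ(δ − 1.645) = Φ(0.077) = 0.5307.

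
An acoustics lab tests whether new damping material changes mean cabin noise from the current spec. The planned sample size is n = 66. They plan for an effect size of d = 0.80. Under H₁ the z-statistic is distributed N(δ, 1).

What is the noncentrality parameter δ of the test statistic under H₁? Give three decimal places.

δ ≈ 6.499

δ = d·√n = 0.80 × √66 = 6.4992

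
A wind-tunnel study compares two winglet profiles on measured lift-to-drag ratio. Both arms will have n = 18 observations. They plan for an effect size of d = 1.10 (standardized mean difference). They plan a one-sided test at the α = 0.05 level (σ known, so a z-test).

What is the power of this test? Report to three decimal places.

Noncentrality parameter: λ = d·√(n/2) = 1.10 × √(18/2) = 3.3000
One-sided α = 0.05 → critical value z_{0.05} = 1.645.
Power = Φ(λ − 1.645) = Φ(1.655) = 0.9511.

Power ≈ 0.951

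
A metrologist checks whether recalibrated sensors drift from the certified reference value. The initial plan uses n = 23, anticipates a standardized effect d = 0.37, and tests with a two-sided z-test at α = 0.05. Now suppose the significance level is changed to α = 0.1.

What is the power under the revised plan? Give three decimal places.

δ = d·√n = 0.37 × √23 = 1.7745 (unchanged). New critical value: z_{0.05} = 1.645.
Revised power = Φ(δ − 1.645) + Φ(−δ − 1.645) = Φ(0.130) + Φ(-3.419) = 0.5516 + 0.0003 = 0.5519.

Power ≈ 0.552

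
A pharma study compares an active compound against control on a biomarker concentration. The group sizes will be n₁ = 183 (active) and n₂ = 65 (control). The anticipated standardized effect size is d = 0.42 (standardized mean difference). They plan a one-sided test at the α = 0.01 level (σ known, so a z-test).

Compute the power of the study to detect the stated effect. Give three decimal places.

Power ≈ 0.720

Noncentrality parameter: δ = d / √(1/n₁ + 1/n₂) = 0.42 / √(1/183 + 1/65) = 2.9087
Critical value for a one-sided test at α = 0.01: z_α = 2.326.
Power = Φ(δ − 2.326) = Φ(0.582) = 0.7199.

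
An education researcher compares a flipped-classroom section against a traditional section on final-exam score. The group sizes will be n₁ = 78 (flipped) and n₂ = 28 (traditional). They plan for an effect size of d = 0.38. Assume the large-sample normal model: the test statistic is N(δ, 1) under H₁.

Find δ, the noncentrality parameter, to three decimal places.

δ ≈ 1.725

The noncentrality parameter scales effect size by the design's sample-size factor: δ = d / √(1/n₁ + 1/n₂) = 0.38 / √(1/78 + 1/28) = 1.7249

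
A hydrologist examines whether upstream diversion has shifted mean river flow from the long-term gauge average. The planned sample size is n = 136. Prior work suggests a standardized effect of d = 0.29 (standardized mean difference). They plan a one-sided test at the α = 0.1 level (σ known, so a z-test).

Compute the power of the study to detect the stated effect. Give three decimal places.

Power ≈ 0.982

Noncentrality parameter: δ = d·√n = 0.29 × √136 = 3.3820
One-sided α = 0.1 → critical value z_{0.1} = 1.282.
Power = P(Z > 1.282 − δ) = Φ(2.100) = 0.9822.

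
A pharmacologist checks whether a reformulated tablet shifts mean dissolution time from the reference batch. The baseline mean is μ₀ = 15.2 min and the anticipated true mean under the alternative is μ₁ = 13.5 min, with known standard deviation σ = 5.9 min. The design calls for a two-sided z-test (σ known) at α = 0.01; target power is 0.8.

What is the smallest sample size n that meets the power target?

Standardized effect: d = |μ₁ − μ₀| / σ = |13.5 − 15.2| / 5.9 = 0.2881
Set Φ(δ − 2.576) = 0.8; then δ − 2.576 = Φ⁻¹(0.8) = 0.842, giving δ = 3.417.
(For δ > 0 the lower-tail rejection region contributes negligibly to power, so the one-term inversion is standard.)
δ = d·√n ⇒ n = (δ/d)² = (3.417 / 0.2881)² = 140.67.
Rounding up, n = 141.

n = 141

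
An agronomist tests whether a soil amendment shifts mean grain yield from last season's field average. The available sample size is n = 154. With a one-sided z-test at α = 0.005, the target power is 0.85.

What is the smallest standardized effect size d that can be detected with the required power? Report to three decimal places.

d ≈ 0.291

Need Φ(δ − 2.576) = 0.85, so δ = 2.576 + 1.036 = 3.612.
δ = d·√n ⇒ d = δ/√n = 3.612/√154 = 0.2911.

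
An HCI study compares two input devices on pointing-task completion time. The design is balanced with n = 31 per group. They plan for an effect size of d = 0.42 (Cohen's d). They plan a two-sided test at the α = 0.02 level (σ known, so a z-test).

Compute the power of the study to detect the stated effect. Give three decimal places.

Noncentrality parameter: δ = d·√(n/2) = 0.42 × √(31/2) = 1.6535
Critical value for a two-sided test at α = 0.02: z_{α/2} = 2.326.
Power = Φ(δ − 2.326) + Φ(−δ − 2.326) = Φ(-0.673) + Φ(-3.980) = 0.2505 + 0.0000 = 0.2506.

Power ≈ 0.251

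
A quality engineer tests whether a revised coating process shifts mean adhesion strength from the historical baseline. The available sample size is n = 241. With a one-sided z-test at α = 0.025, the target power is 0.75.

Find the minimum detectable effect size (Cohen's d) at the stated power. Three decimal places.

d ≈ 0.170

Required noncentrality: δ = z_{0.025} + z_{0.25} = 1.960 + 0.674 = 2.634.
δ = d·√n ⇒ d = δ/√n = 2.634/√241 = 0.1697.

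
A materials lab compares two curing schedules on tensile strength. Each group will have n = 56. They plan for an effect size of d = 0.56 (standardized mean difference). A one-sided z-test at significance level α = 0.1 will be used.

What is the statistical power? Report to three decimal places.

Noncentrality parameter: δ = d·√(n/2) = 0.56 × √(56/2) = 2.9632
Critical value for a one-sided test at α = 0.1: z_α = 1.282.
Power = Φ(δ − 1.282) = Φ(1.682) = 0.9537.

Power ≈ 0.954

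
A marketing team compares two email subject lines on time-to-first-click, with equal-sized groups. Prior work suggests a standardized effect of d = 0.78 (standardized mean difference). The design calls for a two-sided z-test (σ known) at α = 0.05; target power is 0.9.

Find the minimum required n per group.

Set Φ(δ − 1.960) = 0.9; then δ − 1.960 = Φ⁻¹(0.9) = 1.282, giving δ = 3.242.
(For δ > 0 the lower-tail rejection region contributes negligibly to power, so the one-term inversion is standard.)
δ = d·√(n/2) ⇒ n = 2(δ/d)² = 2 × (3.242 / 0.78)² = 34.54.
Round up to the next whole unit.

n = 35 per group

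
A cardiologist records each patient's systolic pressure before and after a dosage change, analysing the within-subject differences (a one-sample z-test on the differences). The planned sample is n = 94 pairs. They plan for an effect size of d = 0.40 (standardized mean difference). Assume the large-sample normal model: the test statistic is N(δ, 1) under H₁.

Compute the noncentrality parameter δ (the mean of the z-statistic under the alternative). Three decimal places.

δ ≈ 3.878

δ = d·√n = 0.40 × √94 = 3.8781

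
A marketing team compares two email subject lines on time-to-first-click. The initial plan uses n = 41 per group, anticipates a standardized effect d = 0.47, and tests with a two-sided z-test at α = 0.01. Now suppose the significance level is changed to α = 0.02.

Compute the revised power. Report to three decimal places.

Power ≈ 0.421

δ = d·√(n/2) = 0.47 × √(41/2) = 2.1280 (unchanged). New critical value: z_{0.01} = 2.326.
Revised power = Φ(δ − 2.326) + Φ(−δ − 2.326) = Φ(-0.198) + Φ(-4.454) = 0.4214 + 0.0000 = 0.4214.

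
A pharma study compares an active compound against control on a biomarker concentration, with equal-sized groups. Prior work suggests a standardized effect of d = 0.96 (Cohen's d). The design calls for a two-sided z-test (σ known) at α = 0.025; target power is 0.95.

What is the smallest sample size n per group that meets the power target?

Set Φ(δ − 2.241) = 0.95; then δ − 2.241 = Φ⁻¹(0.95) = 1.645, giving δ = 3.886.
(For δ > 0 the lower-tail rejection region contributes negligibly to power, so the one-term inversion is standard.)
δ = d·√(n/2) ⇒ n = 2(δ/d)² = 2 × (3.886 / 0.96)² = 32.78.
Rounding up, n = 33 per group.

n = 33 per group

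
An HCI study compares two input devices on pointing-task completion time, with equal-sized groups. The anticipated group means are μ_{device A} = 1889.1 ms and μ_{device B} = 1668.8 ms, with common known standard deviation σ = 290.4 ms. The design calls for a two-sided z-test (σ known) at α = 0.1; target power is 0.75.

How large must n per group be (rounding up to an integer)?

Standardized effect: d = |μ_{device A} − μ_{device B}| / σ = |1889.1 − 1668.8| / 290.4 = 0.7586
For power 0.75 need Φ(δ − z_{0.05}) = 0.75, so δ = z_{0.05} + z_{0.25} = 1.645 + 0.674 = 2.319.
(For δ > 0 the lower-tail rejection region contributes negligibly to power, so the one-term inversion is standard.)
δ = d·√(n/2) ⇒ n = 2(δ/d)² = 2 × (2.319 / 0.7586)² = 18.69.
Rounding up, n = 19 per group.

n = 19 per group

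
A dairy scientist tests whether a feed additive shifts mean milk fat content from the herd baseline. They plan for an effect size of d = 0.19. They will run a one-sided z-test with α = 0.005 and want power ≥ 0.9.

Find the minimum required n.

For power 0.9 need Φ(δ − z_{0.005}) = 0.9, so δ = z_{0.005} + z_{0.10} = 2.576 + 1.282 = 3.857.
δ = d·√n ⇒ n = (δ/d)² = (3.857 / 0.19)² = 412.17.
Round up to the next whole unit.

n = 413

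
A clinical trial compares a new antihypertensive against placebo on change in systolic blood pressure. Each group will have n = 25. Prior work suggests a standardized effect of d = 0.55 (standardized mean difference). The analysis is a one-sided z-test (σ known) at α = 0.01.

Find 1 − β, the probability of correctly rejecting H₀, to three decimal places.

Noncentrality parameter: δ = d·√(n/2) = 0.55 × √(25/2) = 1.9445
One-sided α = 0.01 → critical value z_{0.01} = 2.326.
Power = P(Z > 2.326 − δ) = Φ(-0.382) = 0.3513.

Power ≈ 0.351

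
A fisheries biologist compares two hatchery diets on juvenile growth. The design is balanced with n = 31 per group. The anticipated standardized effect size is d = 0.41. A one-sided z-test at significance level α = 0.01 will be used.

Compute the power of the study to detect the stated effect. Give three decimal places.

Noncentrality parameter: δ = d·√(n/2) = 0.41 × √(31/2) = 1.6142
One-sided α = 0.01 → critical value z_{0.01} = 2.326.
Power = P(Z > 2.326 − δ) = Φ(-0.712) = 0.2382.

Power ≈ 0.238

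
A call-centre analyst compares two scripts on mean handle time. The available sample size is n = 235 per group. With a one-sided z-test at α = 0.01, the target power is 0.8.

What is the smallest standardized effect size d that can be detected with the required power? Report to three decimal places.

d ≈ 0.292

Required noncentrality: δ = z_{0.01} + z_{0.20} = 2.326 + 0.842 = 3.168.
δ = d·√(n/2) ⇒ d = δ/√(n/2) = 3.168/√(235/2) = 0.2923.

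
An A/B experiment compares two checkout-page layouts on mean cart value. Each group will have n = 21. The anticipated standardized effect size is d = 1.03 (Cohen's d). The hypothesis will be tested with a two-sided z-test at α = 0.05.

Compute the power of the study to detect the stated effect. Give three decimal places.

Power ≈ 0.916

Noncentrality parameter: δ = d·√(n/2) = 1.03 × √(21/2) = 3.3376
Critical value for a two-sided test at α = 0.05: z_{α/2} = 1.960.
Power = Φ(δ − 1.960) + Φ(−δ − 1.960) = Φ(1.378) + Φ(-5.298) = 0.9158 + 0.0000 = 0.9158.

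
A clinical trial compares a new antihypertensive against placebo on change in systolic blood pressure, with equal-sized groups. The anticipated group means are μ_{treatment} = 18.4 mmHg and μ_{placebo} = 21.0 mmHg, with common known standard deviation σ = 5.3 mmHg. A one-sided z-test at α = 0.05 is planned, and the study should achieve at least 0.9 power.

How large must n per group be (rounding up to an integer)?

Standardized effect: d = |μ_{treatment} − μ_{placebo}| / σ = |18.4 − 21.0| / 5.3 = 0.4906
Set Φ(δ − 1.645) = 0.9; then δ − 1.645 = Φ⁻¹(0.9) = 1.282, giving δ = 2.926.
δ = d·√(n/2) ⇒ n = 2(δ/d)² = 2 × (2.926 / 0.4906)² = 71.17.
Round up to the next whole unit.

n = 72 per group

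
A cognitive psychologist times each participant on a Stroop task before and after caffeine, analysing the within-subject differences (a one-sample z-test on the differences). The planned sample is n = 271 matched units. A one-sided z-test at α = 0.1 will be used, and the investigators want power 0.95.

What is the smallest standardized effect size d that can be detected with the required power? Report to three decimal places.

d ≈ 0.178

Required noncentrality: δ = z_{0.1} + z_{0.05} = 1.282 + 1.645 = 2.926.
δ = d·√n ⇒ d = δ/√n = 2.926/√271 = 0.1778.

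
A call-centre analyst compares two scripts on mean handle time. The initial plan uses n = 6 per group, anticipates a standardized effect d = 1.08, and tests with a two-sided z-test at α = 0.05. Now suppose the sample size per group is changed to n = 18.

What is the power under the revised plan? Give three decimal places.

With n = 18 per group: δ = d·√(n/2) = 1.08 × √(18/2) = 3.2400. Critical value z_{0.025} = 1.960.
Revised power = Φ(δ − 1.960) + Φ(−δ − 1.960) = Φ(1.280) + Φ(-5.200) = 0.8997 + 0.0000 = 0.8997.

Power ≈ 0.900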